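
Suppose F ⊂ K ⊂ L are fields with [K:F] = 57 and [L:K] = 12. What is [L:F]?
[L:F] = 684

The tower law says that for any tower of field extensions F ⊂ K ⊂ L with finite degrees, [L:F] = [L:K] · [K:F]. Here this gives [L:F] = 12 · 57 = 684.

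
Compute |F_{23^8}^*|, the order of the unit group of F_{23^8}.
|F_{23^8}^*| = 78310985280

F_{23^8} has 23^8 = 78310985281 elements; its multiplicative group consists of all nonzero elements, so |F_{23^8}^*| = 78310985281 - 1 = 78310985280. (It is cyclic since any finite subgroup of the multiplicative group of a field is cyclic.)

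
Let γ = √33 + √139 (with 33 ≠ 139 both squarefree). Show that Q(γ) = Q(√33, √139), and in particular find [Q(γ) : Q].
[Q(γ) : Q] = 4 (equivalently, Q(γ) = Q(√33, √139))

Obviously Q(γ) ⊆ Q(√33, √139), and [Q(√33, √139):Q] = 4 (since 33, 139 are distinct squarefree integers > 1 with 4587 not a perfect square). To show equality we compute the minimal polynomial of γ. From γ = √33 + √139: γ^2 = 33 + 2√(4587) + 139 = 172 + 2√(4587), so γ^2 - 172 = 2√(4587); squaring, (γ^2 - 172)^2 = 4·4587, i.e. γ^4 - 344γ^2 + 29584 - 18348 = 0, i.e. γ^4 - 344γ^2 + 11236 = 0. So γ is a root of x^4 - 344x^2 + 11236. This polynomial is irreducible over Q: it has no rational root (each ±√33 ± √139 is irrational), and any factorization into two quadratics over Q would force √(4587) ∈ Q (pairing opposite roots) or √33, √139 ∈ Q (other pairings), all impossible. Hence [Q(γ):Q] = 4 = [Q(√33, √139):Q], so Q(γ) = Q(√33, √139).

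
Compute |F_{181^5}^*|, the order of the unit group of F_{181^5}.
|F_{181^5}^*| = 194264244900

F_{181^5} has 181^5 = 194264244901 elements; its multiplicative group consists of all nonzero elements, so |F_{181^5}^*| = 194264244901 - 1 = 194264244900. (It is cyclic since any finite subgroup of the multiplicative group of a field is cyclic.)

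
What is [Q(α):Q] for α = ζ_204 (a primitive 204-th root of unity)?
[Q(α):Q] = 64

The minimal polynomial of ζ_204 over Q is the 204-th cyclotomic polynomial Φ_204(x), which is irreducible over Q and has degree φ(204) = 64. Hence [Q(α):Q] = φ(204) = 64.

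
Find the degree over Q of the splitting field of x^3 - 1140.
[K : Q] = 6

The roots of x^3 - 1140 are ∛1140, ω∛1140, ω^2∛1140 where ω = e^(2πi/3) is a primitive cube root of unity, so K = Q(∛1140, ω). Now [Q(∛1140):Q] = 3 (since 1140 is not a perfect cube, x^3 - 1140 is irreducible) and [Q(ω):Q] = 2. Both 2 and 3 divide [K:Q], and [K:Q] ≤ 3·2 = 6, so [K:Q] = 6. (Equivalently: Q(∛1140) ⊂ R but ω ∉ R, so [K : Q(∛1140)] = 2.)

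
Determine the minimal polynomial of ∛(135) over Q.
m_α(x) = x^3 - 135

α satisfies α^3 = 135, so x^3 - 135 annihilates α. By the rational root test, a rational root p/q (in lowest terms) of x^3 - 135 would satisfy p^3 = 135 q^3, forcing q = 1 and p^3 = 135; but 135 is not a perfect cube, contradiction. A monic cubic over Q with no rational root is irreducible (any nontrivial factorization would include a linear factor). Hence x^3 - 135 is the minimal polynomial of α, and in particular [Q(α):Q] = 3.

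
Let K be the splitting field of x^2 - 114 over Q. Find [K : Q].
[K : Q] = 2

f(x) = x^2 - 114 factors as (x - √114)(x + √114). The splitting field is K = Q(√114). Since 114 is squarefree and > 1, it is not a perfect square, so x^2 - 114 is irreducible over Q and [Q(√114) : Q] = 2. Hence [K : Q] = 2.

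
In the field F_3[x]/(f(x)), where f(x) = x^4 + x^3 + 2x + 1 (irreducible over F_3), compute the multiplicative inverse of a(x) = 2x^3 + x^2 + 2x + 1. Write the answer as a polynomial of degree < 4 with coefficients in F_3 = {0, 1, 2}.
a(x)^(-1) ≡ x^2 (mod f(x))

Since f is irreducible over F_3, F_3[x]/(f) is a field and a(x) ≠ 0 has an inverse. Apply the extended Euclidean algorithm to f(x) and a(x) in F_3[x]: f(x) = (2x + 1)·a(x) + (x^2 + x);  a(x) = (2x + 2)·(x^2 + x) + (1). The last nonzero remainder is the constant 1 = gcd(f, a) in F_3. Back-substituting through the division chain expresses 1 = s(x)·a(x) + t(x)·f(x) with s(x) ≡ x^2 (mod f), so a(x)^(-1) ≡ s(x) = x^2 (mod f). Check: (2x^3 + x^2 + 2x + 1)·(x^2) = 2x^5 + x^4 + 2x^3 + x^2 ≡ 1 (mod x^4 + x^3 + 2x + 1).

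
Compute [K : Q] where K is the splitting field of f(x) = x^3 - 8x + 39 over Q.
[K : Q] = 6

By the rational root test, any rational root of the monic integer polynomial f(x) = x^3 - 8x + 39 must be an integer dividing the constant term 39, i.e. one of ±{1, 3, 13, 39}. Evaluating: f(1) = 32, f(-1) = 46, f(3) = 42, f(-3) = 36, f(13) = 2132, f(-13) = -2054, f(39) = 59046, f(-39) = -58968; none is 0, so f has no rational root and is therefore irreducible over Q (a cubic with no linear factor over a field is irreducible). For an irreducible cubic, the Galois group is A_3 or S_3 according as the discriminant disc(f) = -4a^3 - 27b^2 = -4·(-8)^3 - 27·(39)^2 = -39019 is or is not a square in Q. Here disc(f) = -39019 is not a perfect square in Q, so the Galois group of f over Q is not contained in A_3 and must be all of S_3. The splitting field has degree |S_3| = 6 over Q, so [K : Q] = 6.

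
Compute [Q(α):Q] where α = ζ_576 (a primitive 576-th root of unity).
[Q(α):Q] = 192

The minimal polynomial of ζ_576 over Q is the 576-th cyclotomic polynomial Φ_576(x), which is irreducible over Q and has degree φ(576) = 192. Hence [Q(α):Q] = φ(576) = 192.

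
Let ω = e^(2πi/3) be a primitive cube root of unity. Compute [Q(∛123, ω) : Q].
[Q(∛123, ω) : Q] = 6

[Q(∛123):Q] = 3 (min poly x^3 - 123, irreducible since 123 is not a perfect cube). [Q(ω):Q] = 2 (min poly x^2 + x + 1). Since Q(∛123) ⊂ R and ω ∉ R, we have ω ∉ Q(∛123), so x^2 + x + 1 remains irreducible over Q(∛123) and [Q(∛123, ω) : Q(∛123)] = 2. By the tower law, [Q(∛123, ω) : Q] = 3 · 2 = 6. (In fact Q(∛123, ω) is the splitting field of x^3 - 123 over Q.)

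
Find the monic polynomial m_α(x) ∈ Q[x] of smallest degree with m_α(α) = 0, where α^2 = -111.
m_α(x) = x^2 + 111

α satisfies α^2 + 111 = 0, so x^2 + 111 annihilates α. Since d = -111 is squarefree and ≠ 1, it is not a perfect square in Q, so x^2 + 111 has no rational root and is therefore irreducible over Q (a degree-2 polynomial over a field is irreducible iff it has no root). Hence m_α(x) = x^2 + 111.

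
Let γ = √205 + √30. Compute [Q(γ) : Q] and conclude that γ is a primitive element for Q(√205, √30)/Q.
[Q(γ) : Q] = 4 (equivalently, Q(γ) = Q(√205, √30))

Obviously Q(γ) ⊆ Q(√205, √30), and [Q(√205, √30):Q] = 4 (since 205, 30 are distinct squarefree integers > 1 with 6150 not a perfect square). To show equality we compute the minimal polynomial of γ. From γ = √205 + √30: γ^2 = 205 + 2√(6150) + 30 = 235 + 2√(6150), so γ^2 - 235 = 2√(6150); squaring, (γ^2 - 235)^2 = 4·6150, i.e. γ^4 - 470γ^2 + 55225 - 24600 = 0, i.e. γ^4 - 470γ^2 + 30625 = 0. So γ is a root of x^4 - 470x^2 + 30625. This polynomial is irreducible over Q: it has no rational root (each ±√205 ± √30 is irrational), and any factorization into two quadratics over Q would force √(6150) ∈ Q (pairing opposite roots) or √205, √30 ∈ Q (other pairings), all impossible. Hence [Q(γ):Q] = 4 = [Q(√205, √30):Q], so Q(γ) = Q(√205, √30).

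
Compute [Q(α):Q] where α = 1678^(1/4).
[Q(α):Q] = 4

α is a root of x^4 - 1678. By Eisenstein's criterion at the prime p = 2 (which divides the constant term 1678 but p^2 = 4 does not, since 1678 is squarefree), x^4 - 1678 is irreducible over Q. Hence [Q(α):Q] = 4.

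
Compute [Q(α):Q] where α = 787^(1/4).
[Q(α):Q] = 4

α is a root of x^4 - 787. By Eisenstein's criterion at the prime p = 787 (which divides the constant term 787 but p^2 = 619369 does not, since 787 is squarefree), x^4 - 787 is irreducible over Q. Hence [Q(α):Q] = 4.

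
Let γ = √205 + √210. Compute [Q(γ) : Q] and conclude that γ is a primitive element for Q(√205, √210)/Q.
[Q(γ) : Q] = 4 (equivalently, Q(γ) = Q(√205, √210))

Obviously Q(γ) ⊆ Q(√205, √210), and [Q(√205, √210):Q] = 4 (since 205, 210 are distinct squarefree integers > 1 with 43050 not a perfect square). To show equality we compute the minimal polynomial of γ. From γ = √205 + √210: γ^2 = 205 + 2√(43050) + 210 = 415 + 2√(43050), so γ^2 - 415 = 2√(43050); squaring, (γ^2 - 415)^2 = 4·43050, i.e. γ^4 - 830γ^2 + 172225 - 172200 = 0, i.e. γ^4 - 830γ^2 + 25 = 0. So γ is a root of x^4 - 830x^2 + 25. This polynomial is irreducible over Q: it has no rational root (each ±√205 ± √210 is irrational), and any factorization into two quadratics over Q would force √(43050) ∈ Q (pairing opposite roots) or √205, √210 ∈ Q (other pairings), all impossible. Hence [Q(γ):Q] = 4 = [Q(√205, √210):Q], so Q(γ) = Q(√205, √210).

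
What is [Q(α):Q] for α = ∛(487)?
[Q(α):Q] = 3

The minimal polynomial of α is x^3 - 487, irreducible over Q since 487 is not a perfect cube (so x^3 - 487 has no rational root). Hence [Q(α):Q] = deg(m_α) = 3.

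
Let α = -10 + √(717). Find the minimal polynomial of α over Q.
m_α(x) = x^2 + 20x - 617

From α + 10 = √(717), squaring gives (α + 10)^2 = 717, i.e. α^2 + 20α + 100 = 717, so α^2 + 20α - 617 = 0. The discriminant of x^2 + 20x - 617 is (20)^2 - 4·(-617) = 400 + 2468 = 2868, and 4·(717) is not a perfect square in Q since 717 is squarefree and ≠ 1. Hence x^2 + 20x - 617 is irreducible over Q and is the minimal polynomial of α.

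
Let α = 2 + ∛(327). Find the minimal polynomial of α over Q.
m_α(x) = x^3 - 6x^2 + 12x - 335

Set β = α - 2 = ∛(327), so β^3 = 327. Then (α - 2)^3 - 327 = 0, i.e. α is a root of g(x) = (x - 2)^3 - 327 = x^3 - 6x^2 + 12x - 335. Since g(x) = h(x - 2) where h(x) = x^3 - 327, and h is irreducible over Q (because 327 is not a perfect cube, so h has no rational root, and a monic cubic with no rational root is irreducible), g is also irreducible (irreducibility is preserved under the substitution x → x - 2). Hence m_α(x) = x^3 - 6x^2 + 12x - 335.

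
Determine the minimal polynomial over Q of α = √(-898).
m_α(x) = x^2 + 898

α satisfies α^2 + 898 = 0, so x^2 + 898 annihilates α. Since d = -898 is squarefree and ≠ 1, it is not a perfect square in Q, so x^2 + 898 has no rational root and is therefore irreducible over Q (a degree-2 polynomial over a field is irreducible iff it has no root). Hence m_α(x) = x^2 + 898.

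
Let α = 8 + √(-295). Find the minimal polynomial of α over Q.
m_α(x) = x^2 - 16x + 359

From α - 8 = √(-295), squaring gives (α - 8)^2 = -295, i.e. α^2 - 16α + 64 = -295, so α^2 - 16α + 359 = 0. The discriminant of x^2 - 16x + 359 is (-16)^2 - 4·(359) = 256 - 1436 = -1180, and 4·(-295) is not a perfect square in Q since -295 is squarefree and ≠ 1. Hence x^2 - 16x + 359 is irreducible over Q and is the minimal polynomial of α.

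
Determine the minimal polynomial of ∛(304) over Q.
m_α(x) = x^3 - 304

α satisfies α^3 = 304, so x^3 - 304 annihilates α. By the rational root test, a rational root p/q (in lowest terms) of x^3 - 304 would satisfy p^3 = 304 q^3, forcing q = 1 and p^3 = 304; but 304 is not a perfect cube, contradiction. A monic cubic over Q with no rational root is irreducible (any nontrivial factorization would include a linear factor). Hence x^3 - 304 is the minimal polynomial of α, and in particular [Q(α):Q] = 3.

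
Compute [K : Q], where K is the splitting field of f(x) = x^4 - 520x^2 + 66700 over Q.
[K : Q] = 4

Solving the quadratic in x^2: x^2 = (520 ± √(520^2 - 4·66700))/2 = (520 ± √3600)/2 = (520 ± 60)/2, giving x^2 = 230 or x^2 = 290. So f(x) = (x^2 - 230)(x^2 - 290) and the roots of f are ±√230, ±√290. Hence the splitting field is K = Q(√230, √290). Since 230 and 290 are distinct squarefree integers > 1, their product 66700 is not a perfect square, so √290 ∉ Q(√230). By the tower law [K:Q] = [Q(√230,√290):Q(√230)] · [Q(√230):Q] = 2 · 2 = 4.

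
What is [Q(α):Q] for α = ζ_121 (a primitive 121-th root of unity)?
[Q(α):Q] = 110

The minimal polynomial of ζ_121 over Q is the 121-th cyclotomic polynomial Φ_121(x), which is irreducible over Q and has degree φ(121) = 110. Hence [Q(α):Q] = φ(121) = 110.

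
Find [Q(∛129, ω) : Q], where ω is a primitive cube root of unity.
[Q(∛129, ω) : Q] = 6

[Q(∛129):Q] = 3 (min poly x^3 - 129, irreducible since 129 is not a perfect cube). [Q(ω):Q] = 2 (min poly x^2 + x + 1). Since Q(∛129) ⊂ R and ω ∉ R, we have ω ∉ Q(∛129), so x^2 + x + 1 remains irreducible over Q(∛129) and [Q(∛129, ω) : Q(∛129)] = 2. By the tower law, [Q(∛129, ω) : Q] = 3 · 2 = 6. (In fact Q(∛129, ω) is the splitting field of x^3 - 129 over Q.)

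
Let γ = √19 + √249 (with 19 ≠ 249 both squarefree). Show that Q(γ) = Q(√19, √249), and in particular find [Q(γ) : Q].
[Q(γ) : Q] = 4 (equivalently, Q(γ) = Q(√19, √249))

Obviously Q(γ) ⊆ Q(√19, √249), and [Q(√19, √249):Q] = 4 (since 19, 249 are distinct squarefree integers > 1 with 4731 not a perfect square). To show equality we compute the minimal polynomial of γ. From γ = √19 + √249: γ^2 = 19 + 2√(4731) + 249 = 268 + 2√(4731), so γ^2 - 268 = 2√(4731); squaring, (γ^2 - 268)^2 = 4·4731, i.e. γ^4 - 536γ^2 + 71824 - 18924 = 0, i.e. γ^4 - 536γ^2 + 52900 = 0. So γ is a root of x^4 - 536x^2 + 52900. This polynomial is irreducible over Q: it has no rational root (each ±√19 ± √249 is irrational), and any factorization into two quadratics over Q would force √(4731) ∈ Q (pairing opposite roots) or √19, √249 ∈ Q (other pairings), all impossible. Hence [Q(γ):Q] = 4 = [Q(√19, √249):Q], so Q(γ) = Q(√19, √249).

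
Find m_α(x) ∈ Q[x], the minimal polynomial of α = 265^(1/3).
m_α(x) = x^3 - 265

α satisfies α^3 = 265, so x^3 - 265 annihilates α. By the rational root test, a rational root p/q (in lowest terms) of x^3 - 265 would satisfy p^3 = 265 q^3, forcing q = 1 and p^3 = 265; but 265 is not a perfect cube, contradiction. A monic cubic over Q with no rational root is irreducible (any nontrivial factorization would include a linear factor). Hence x^3 - 265 is the minimal polynomial of α, and in particular [Q(α):Q] = 3.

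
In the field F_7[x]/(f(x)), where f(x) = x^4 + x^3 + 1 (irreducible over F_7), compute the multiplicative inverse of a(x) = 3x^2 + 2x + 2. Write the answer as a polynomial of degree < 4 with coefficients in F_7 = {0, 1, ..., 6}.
a(x)^(-1) ≡ 4x^3 + 5x^2 + 6 (mod f(x))

Since f is irreducible over F_7, F_7[x]/(f) is a field and a(x) ≠ 0 has an inverse. Apply the extended Euclidean algorithm to f(x) and a(x) in F_7[x]: f(x) = (5x^2 + 4x + 1)·a(x) + (4x + 6);  a(x) = (6x + 2)·(4x + 6) + (4). The last nonzero remainder is the constant 4 = gcd(f, a) in F_7. Back-substituting through the division chain expresses 4 = s(x)·a(x) + t(x)·f(x) with s(x) ≡ 2x^3 + 6x^2 + 3 (mod f), so (2x^3 + 6x^2 + 3)·a(x) ≡ 4 (mod f). Multiplying by 4^(-1) ≡ 2 in F_7 gives a(x)^(-1) ≡ 2·(2x^3 + 6x^2 + 3) ≡ 4x^3 + 5x^2 + 6 (mod f). Check: (3x^2 + 2x + 2)·(4x^3 + 5x^2 + 6) = 5x^5 + 2x^4 + 4x^3 + 5x + 5 ≡ 1 (mod x^4 + x^3 + 1).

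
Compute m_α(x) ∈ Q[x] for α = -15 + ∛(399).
m_α(x) = x^3 + 45x^2 + 675x + 2976

Set β = α + 15 = ∛(399), so β^3 = 399. Then (α + 15)^3 - 399 = 0, i.e. α is a root of g(x) = (x + 15)^3 - 399 = x^3 + 45x^2 + 675x + 2976. Since g(x) = h(x + 15) where h(x) = x^3 - 399, and h is irreducible over Q (because 399 is not a perfect cube, so h has no rational root, and a monic cubic with no rational root is irreducible), g is also irreducible (irreducibility is preserved under the substitution x → x + 15). Hence m_α(x) = x^3 + 45x^2 + 675x + 2976.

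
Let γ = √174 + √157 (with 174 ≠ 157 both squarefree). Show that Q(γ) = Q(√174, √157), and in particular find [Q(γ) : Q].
[Q(γ) : Q] = 4 (equivalently, Q(γ) = Q(√174, √157))

Obviously Q(γ) ⊆ Q(√174, √157), and [Q(√174, √157):Q] = 4 (since 174, 157 are distinct squarefree integers > 1 with 27318 not a perfect square). To show equality we compute the minimal polynomial of γ. From γ = √174 + √157: γ^2 = 174 + 2√(27318) + 157 = 331 + 2√(27318), so γ^2 - 331 = 2√(27318); squaring, (γ^2 - 331)^2 = 4·27318, i.e. γ^4 - 662γ^2 + 109561 - 109272 = 0, i.e. γ^4 - 662γ^2 + 289 = 0. So γ is a root of x^4 - 662x^2 + 289. This polynomial is irreducible over Q: it has no rational root (each ±√174 ± √157 is irrational), and any factorization into two quadratics over Q would force √(27318) ∈ Q (pairing opposite roots) or √174, √157 ∈ Q (other pairings), all impossible. Hence [Q(γ):Q] = 4 = [Q(√174, √157):Q], so Q(γ) = Q(√174, √157).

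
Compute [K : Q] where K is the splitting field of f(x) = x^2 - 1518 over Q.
[K : Q] = 2

f(x) = x^2 - 1518 factors as (x - √1518)(x + √1518). The splitting field is K = Q(√1518). Since 1518 is squarefree and > 1, it is not a perfect square, so x^2 - 1518 is irreducible over Q and [Q(√1518) : Q] = 2. Hence [K : Q] = 2.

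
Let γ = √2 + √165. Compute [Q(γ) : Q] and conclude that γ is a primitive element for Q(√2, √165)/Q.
[Q(γ) : Q] = 4 (equivalently, Q(γ) = Q(√2, √165))

Obviously Q(γ) ⊆ Q(√2, √165), and [Q(√2, √165):Q] = 4 (since 2, 165 are distinct squarefree integers > 1 with 330 not a perfect square). To show equality we compute the minimal polynomial of γ. From γ = √2 + √165: γ^2 = 2 + 2√(330) + 165 = 167 + 2√(330), so γ^2 - 167 = 2√(330); squaring, (γ^2 - 167)^2 = 4·330, i.e. γ^4 - 334γ^2 + 27889 - 1320 = 0, i.e. γ^4 - 334γ^2 + 26569 = 0. So γ is a root of x^4 - 334x^2 + 26569. This polynomial is irreducible over Q: it has no rational root (each ±√2 ± √165 is irrational), and any factorization into two quadratics over Q would force √(330) ∈ Q (pairing opposite roots) or √2, √165 ∈ Q (other pairings), all impossible. Hence [Q(γ):Q] = 4 = [Q(√2, √165):Q], so Q(γ) = Q(√2, √165).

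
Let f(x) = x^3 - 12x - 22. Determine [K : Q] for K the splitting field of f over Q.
[K : Q] = 6

By the rational root test, any rational root of the monic integer polynomial f(x) = x^3 - 12x - 22 must be an integer dividing the constant term -22, i.e. one of ±{1, 2, 11, 22}. Evaluating: f(1) = -33, f(-1) = -11, f(2) = -38, f(-2) = -6, f(11) = 1177, f(-11) = -1221, f(22) = 10362, f(-22) = -10406; none is 0, so f has no rational root and is therefore irreducible over Q (a cubic with no linear factor over a field is irreducible). For an irreducible cubic, the Galois group is A_3 or S_3 according as the discriminant disc(f) = -4a^3 - 27b^2 = -4·(-12)^3 - 27·(-22)^2 = -6156 is or is not a square in Q. Here disc(f) = -6156 is not a perfect square in Q, so the Galois group of f over Q is not contained in A_3 and must be all of S_3. The splitting field has degree |S_3| = 6 over Q, so [K : Q] = 6.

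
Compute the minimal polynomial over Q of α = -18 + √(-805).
m_α(x) = x^2 + 36x + 1129

From α + 18 = √(-805), squaring gives (α + 18)^2 = -805, i.e. α^2 + 36α + 324 = -805, so α^2 + 36α + 1129 = 0. The discriminant of x^2 + 36x + 1129 is (36)^2 - 4·(1129) = 1296 - 4516 = -3220, and 4·(-805) is not a perfect square in Q since -805 is squarefree and ≠ 1. Hence x^2 + 36x + 1129 is irreducible over Q and is the minimal polynomial of α.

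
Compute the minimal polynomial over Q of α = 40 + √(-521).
m_α(x) = x^2 - 80x + 2121

From α - 40 = √(-521), squaring gives (α - 40)^2 = -521, i.e. α^2 - 80α + 1600 = -521, so α^2 - 80α + 2121 = 0. The discriminant of x^2 - 80x + 2121 is (-80)^2 - 4·(2121) = 6400 - 8484 = -2084, and 4·(-521) is not a perfect square in Q since -521 is squarefree and ≠ 1. Hence x^2 - 80x + 2121 is irreducible over Q and is the minimal polynomial of α.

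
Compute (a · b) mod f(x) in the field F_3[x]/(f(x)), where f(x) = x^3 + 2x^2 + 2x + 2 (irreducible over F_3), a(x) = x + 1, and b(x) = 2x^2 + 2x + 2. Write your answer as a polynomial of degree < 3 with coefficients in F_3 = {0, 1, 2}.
a · b ≡ 1 (mod f(x))

Multiply in F_3[x]: a(x)·b(x) = (x + 1)·(2x^2 + 2x + 2) = 2x^3 + x^2 + x + 2. This has degree ≥ 3, so divide by f(x) over F_3: 2x^3 + x^2 + x + 2 = (2)·(x^3 + 2x^2 + 2x + 2) + (1). Hence a·b ≡ 1 (mod f). (F_3[x]/(f) is a field with 3^3 = 27 elements since f is irreducible of degree 3.)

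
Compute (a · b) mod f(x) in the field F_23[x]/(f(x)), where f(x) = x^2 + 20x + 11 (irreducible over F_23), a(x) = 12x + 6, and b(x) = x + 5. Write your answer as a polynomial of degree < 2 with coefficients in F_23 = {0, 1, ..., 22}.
a · b ≡ 10x + 13 (mod f(x))

Multiply in F_23[x]: a(x)·b(x) = (12x + 6)·(x + 5) = 12x^2 + 20x + 7. This has degree ≥ 2, so divide by f(x) over F_23: 12x^2 + 20x + 7 = (12)·(x^2 + 20x + 11) + (10x + 13). Hence a·b ≡ 10x + 13 (mod f). (F_23[x]/(f) is a field with 23^2 = 529 elements since f is irreducible of degree 2.)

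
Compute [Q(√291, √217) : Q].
[Q(√291, √217) : Q] = 4

[Q(√291):Q] = 2 (min poly x^2 - 291, irreducible since 291 is squarefree > 1). For the top step, suppose √217 ∈ Q(√291), say √217 = c + d√291 with c, d ∈ Q. Squaring: 217 = c^2 + 291d^2 + 2cd√291. Since √291 ∉ Q this forces 2cd = 0. If d = 0 then √217 = c ∈ Q, contradicting 217 squarefree > 1. If c = 0 then 217 = 291d^2, so 291·217 = (291d)^2 is a perfect square in Q — but 291·217 = 63147 is not a perfect square (since 291 and 217 are distinct squarefree integers). Contradiction. Hence √217 ∉ Q(√291), so x^2 - 217 stays irreducible over Q(√291) and [Q(√291, √217) : Q(√291)] = 2. By the tower law, [Q(√291, √217) : Q] = 2 · 2 = 4.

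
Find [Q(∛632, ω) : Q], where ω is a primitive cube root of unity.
[Q(∛632, ω) : Q] = 6

[Q(∛632):Q] = 3 (min poly x^3 - 632, irreducible since 632 is not a perfect cube). [Q(ω):Q] = 2 (min poly x^2 + x + 1). Since Q(∛632) ⊂ R and ω ∉ R, we have ω ∉ Q(∛632), so x^2 + x + 1 remains irreducible over Q(∛632) and [Q(∛632, ω) : Q(∛632)] = 2. By the tower law, [Q(∛632, ω) : Q] = 3 · 2 = 6. (In fact Q(∛632, ω) is the splitting field of x^3 - 632 over Q.)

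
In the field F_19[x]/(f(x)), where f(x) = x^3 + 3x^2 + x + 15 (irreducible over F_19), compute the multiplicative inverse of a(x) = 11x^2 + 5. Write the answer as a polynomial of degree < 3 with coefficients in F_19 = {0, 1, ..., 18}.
a(x)^(-1) ≡ 12x^2 + 2x + 3 (mod f(x))

Since f is irreducible over F_19, F_19[x]/(f) is a field and a(x) ≠ 0 has an inverse. Apply the extended Euclidean algorithm to f(x) and a(x) in F_19[x]: f(x) = (7x + 2)·a(x) + (4x + 5);  a(x) = (17x + 12)·(4x + 5) + (2). The last nonzero remainder is the constant 2 = gcd(f, a) in F_19. Back-substituting through the division chain expresses 2 = s(x)·a(x) + t(x)·f(x) with s(x) ≡ 5x^2 + 4x + 6 (mod f), so (5x^2 + 4x + 6)·a(x) ≡ 2 (mod f). Multiplying by 2^(-1) ≡ 10 in F_19 gives a(x)^(-1) ≡ 10·(5x^2 + 4x + 6) ≡ 12x^2 + 2x + 3 (mod f). Check: (11x^2 + 5)·(12x^2 + 2x + 3) = 18x^4 + 3x^3 + 17x^2 + 10x + 15 ≡ 1 (mod x^3 + 3x^2 + x + 15).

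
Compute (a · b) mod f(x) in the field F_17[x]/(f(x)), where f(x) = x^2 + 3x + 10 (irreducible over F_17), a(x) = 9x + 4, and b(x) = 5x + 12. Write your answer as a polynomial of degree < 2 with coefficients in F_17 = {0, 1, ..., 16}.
a · b ≡ 10x + 6 (mod f(x))

Multiply in F_17[x]: a(x)·b(x) = (9x + 4)·(5x + 12) = 11x^2 + 9x + 14. This has degree ≥ 2, so divide by f(x) over F_17: 11x^2 + 9x + 14 = (11)·(x^2 + 3x + 10) + (10x + 6). Hence a·b ≡ 10x + 6 (mod f). (F_17[x]/(f) is a field with 17^2 = 289 elements since f is irreducible of degree 2.)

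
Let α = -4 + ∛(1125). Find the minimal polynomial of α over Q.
m_α(x) = x^3 + 12x^2 + 48x - 1061

Set β = α + 4 = ∛(1125), so β^3 = 1125. Then (α + 4)^3 - 1125 = 0, i.e. α is a root of g(x) = (x + 4)^3 - 1125 = x^3 + 12x^2 + 48x - 1061. Since g(x) = h(x + 4) where h(x) = x^3 - 1125, and h is irreducible over Q (because 1125 is not a perfect cube, so h has no rational root, and a monic cubic with no rational root is irreducible), g is also irreducible (irreducibility is preserved under the substitution x → x + 4). Hence m_α(x) = x^3 + 12x^2 + 48x - 1061.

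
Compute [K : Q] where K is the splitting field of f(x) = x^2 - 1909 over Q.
[K : Q] = 2

f(x) = x^2 - 1909 factors as (x - √1909)(x + √1909). The splitting field is K = Q(√1909). Since 1909 is squarefree and > 1, it is not a perfect square, so x^2 - 1909 is irreducible over Q and [Q(√1909) : Q] = 2. Hence [K : Q] = 2.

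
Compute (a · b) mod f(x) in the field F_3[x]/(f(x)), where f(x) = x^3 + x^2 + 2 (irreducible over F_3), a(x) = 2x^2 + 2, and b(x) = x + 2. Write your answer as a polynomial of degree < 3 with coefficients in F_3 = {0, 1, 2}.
a · b ≡ 2x^2 + 2x (mod f(x))

Multiply in F_3[x]: a(x)·b(x) = (2x^2 + 2)·(x + 2) = 2x^3 + x^2 + 2x + 1. This has degree ≥ 3, so divide by f(x) over F_3: 2x^3 + x^2 + 2x + 1 = (2)·(x^3 + x^2 + 2) + (2x^2 + 2x). Hence a·b ≡ 2x^2 + 2x (mod f). (F_3[x]/(f) is a field with 3^3 = 27 elements since f is irreducible of degree 3.)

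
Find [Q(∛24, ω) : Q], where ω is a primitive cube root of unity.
[Q(∛24, ω) : Q] = 6

[Q(∛24):Q] = 3 (min poly x^3 - 24, irreducible since 24 is not a perfect cube). [Q(ω):Q] = 2 (min poly x^2 + x + 1). Since Q(∛24) ⊂ R and ω ∉ R, we have ω ∉ Q(∛24), so x^2 + x + 1 remains irreducible over Q(∛24) and [Q(∛24, ω) : Q(∛24)] = 2. By the tower law, [Q(∛24, ω) : Q] = 3 · 2 = 6. (In fact Q(∛24, ω) is the splitting field of x^3 - 24 over Q.)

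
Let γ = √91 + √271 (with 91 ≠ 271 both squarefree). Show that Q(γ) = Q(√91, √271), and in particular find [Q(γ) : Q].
[Q(γ) : Q] = 4 (equivalently, Q(γ) = Q(√91, √271))

Obviously Q(γ) ⊆ Q(√91, √271), and [Q(√91, √271):Q] = 4 (since 91, 271 are distinct squarefree integers > 1 with 24661 not a perfect square). To show equality we compute the minimal polynomial of γ. From γ = √91 + √271: γ^2 = 91 + 2√(24661) + 271 = 362 + 2√(24661), so γ^2 - 362 = 2√(24661); squaring, (γ^2 - 362)^2 = 4·24661, i.e. γ^4 - 724γ^2 + 131044 - 98644 = 0, i.e. γ^4 - 724γ^2 + 32400 = 0. So γ is a root of x^4 - 724x^2 + 32400. This polynomial is irreducible over Q: it has no rational root (each ±√91 ± √271 is irrational), and any factorization into two quadratics over Q would force √(24661) ∈ Q (pairing opposite roots) or √91, √271 ∈ Q (other pairings), all impossible. Hence [Q(γ):Q] = 4 = [Q(√91, √271):Q], so Q(γ) = Q(√91, √271).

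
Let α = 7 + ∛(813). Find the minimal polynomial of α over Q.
m_α(x) = x^3 - 21x^2 + 147x - 1156

Set β = α - 7 = ∛(813), so β^3 = 813. Then (α - 7)^3 - 813 = 0, i.e. α is a root of g(x) = (x - 7)^3 - 813 = x^3 - 21x^2 + 147x - 1156. Since g(x) = h(x - 7) where h(x) = x^3 - 813, and h is irreducible over Q (because 813 is not a perfect cube, so h has no rational root, and a monic cubic with no rational root is irreducible), g is also irreducible (irreducibility is preserved under the substitution x → x - 7). Hence m_α(x) = x^3 - 21x^2 + 147x - 1156.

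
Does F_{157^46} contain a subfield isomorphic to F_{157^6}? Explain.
No: F_{157^6} is not a subfield of F_{157^46}

F_{p^m} embeds in F_{p^n} iff m | n. Here 6 ∤ 46 (since 46 = 7·6 + 4 with remainder 4 ≠ 0), so F_{157^6} is not a subfield of F_{157^46}. Equivalently: if it were, the tower law would give 6 = [F_{157^6}:F_157] dividing [F_{157^46}:F_157] = 46, contradiction.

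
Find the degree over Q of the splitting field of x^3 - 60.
[K : Q] = 6

The roots of x^3 - 60 are ∛60, ω∛60, ω^2∛60 where ω = e^(2πi/3) is a primitive cube root of unity, so K = Q(∛60, ω). Now [Q(∛60):Q] = 3 (since 60 is not a perfect cube, x^3 - 60 is irreducible) and [Q(ω):Q] = 2. Both 2 and 3 divide [K:Q], and [K:Q] ≤ 3·2 = 6, so [K:Q] = 6. (Equivalently: Q(∛60) ⊂ R but ω ∉ R, so [K : Q(∛60)] = 2.)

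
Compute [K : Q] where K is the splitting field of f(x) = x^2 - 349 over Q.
[K : Q] = 2

f(x) = x^2 - 349 factors as (x - √349)(x + √349). The splitting field is K = Q(√349). Since 349 is squarefree and > 1, it is not a perfect square, so x^2 - 349 is irreducible over Q and [Q(√349) : Q] = 2. Hence [K : Q] = 2.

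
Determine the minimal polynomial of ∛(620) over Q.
m_α(x) = x^3 - 620

α satisfies α^3 = 620, so x^3 - 620 annihilates α. By the rational root test, a rational root p/q (in lowest terms) of x^3 - 620 would satisfy p^3 = 620 q^3, forcing q = 1 and p^3 = 620; but 620 is not a perfect cube, contradiction. A monic cubic over Q with no rational root is irreducible (any nontrivial factorization would include a linear factor). Hence x^3 - 620 is the minimal polynomial of α, and in particular [Q(α):Q] = 3.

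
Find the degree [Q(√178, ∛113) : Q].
[Q(√178, ∛113) : Q] = 6

Let L = Q(√178, ∛113). Since Q(√178) ⊂ L and [Q(√178):Q] = 2, the tower law gives 2 | [L:Q]. Likewise Q(∛113) ⊂ L with [Q(∛113):Q] = 3 (because 113 is not a perfect cube), so 3 | [L:Q]. As gcd(2,3) = 1, [L:Q] is divisible by 6. Conversely L is generated over Q by √178 and ∛113, so [L:Q] ≤ 2·3 = 6. Therefore [Q(√178, ∛113) : Q] = 6.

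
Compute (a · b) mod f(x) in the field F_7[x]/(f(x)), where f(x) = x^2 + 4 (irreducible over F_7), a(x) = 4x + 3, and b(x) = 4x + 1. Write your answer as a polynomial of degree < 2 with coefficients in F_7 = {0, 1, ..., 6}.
a · b ≡ 2x + 2 (mod f(x))

Multiply in F_7[x]: a(x)·b(x) = (4x + 3)·(4x + 1) = 2x^2 + 2x + 3. This has degree ≥ 2, so divide by f(x) over F_7: 2x^2 + 2x + 3 = (2)·(x^2 + 4) + (2x + 2). Hence a·b ≡ 2x + 2 (mod f). (F_7[x]/(f) is a field with 7^2 = 49 elements since f is irreducible of degree 2.)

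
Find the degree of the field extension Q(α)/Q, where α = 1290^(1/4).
[Q(α):Q] = 4

α is a root of x^4 - 1290. By Eisenstein's criterion at the prime p = 2 (which divides the constant term 1290 but p^2 = 4 does not, since 1290 is squarefree), x^4 - 1290 is irreducible over Q. Hence [Q(α):Q] = 4.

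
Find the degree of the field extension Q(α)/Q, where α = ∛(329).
[Q(α):Q] = 3

The minimal polynomial of α is x^3 - 329, irreducible over Q since 329 is not a perfect cube (so x^3 - 329 has no rational root). Hence [Q(α):Q] = deg(m_α) = 3.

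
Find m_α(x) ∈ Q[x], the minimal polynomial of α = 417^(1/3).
m_α(x) = x^3 - 417

α satisfies α^3 = 417, so x^3 - 417 annihilates α. By the rational root test, a rational root p/q (in lowest terms) of x^3 - 417 would satisfy p^3 = 417 q^3, forcing q = 1 and p^3 = 417; but 417 is not a perfect cube, contradiction. A monic cubic over Q with no rational root is irreducible (any nontrivial factorization would include a linear factor). Hence x^3 - 417 is the minimal polynomial of α, and in particular [Q(α):Q] = 3.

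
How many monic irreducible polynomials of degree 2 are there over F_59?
There are 1711 monic irreducible polynomials of degree 2 over F_59

Each element of F_{59^2} that lies in no proper subfield is a root of exactly one monic irreducible of degree 2 over F_59, and each such polynomial has 2 distinct roots in F_{59^2}. By Möbius inversion the count is N_59(2) = (1/2) Σ_{d|2} μ(2/d) · 59^d = (1/2)(μ(2)·59^1 + μ(1)·59^2) = 3422/2 = 1711.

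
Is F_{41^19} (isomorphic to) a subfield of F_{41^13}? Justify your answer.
No: F_{41^19} is not a subfield of F_{41^13}

F_{p^m} embeds in F_{p^n} iff m | n. Here 19 ∤ 13 (since 13 = 0·19 + 13 with remainder 13 ≠ 0), so F_{41^19} is not a subfield of F_{41^13}. Equivalently: if it were, the tower law would give 19 = [F_{41^19}:F_41] dividing [F_{41^13}:F_41] = 13, contradiction.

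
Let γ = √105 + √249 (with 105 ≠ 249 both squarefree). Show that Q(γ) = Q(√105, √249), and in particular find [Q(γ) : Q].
[Q(γ) : Q] = 4 (equivalently, Q(γ) = Q(√105, √249))

Obviously Q(γ) ⊆ Q(√105, √249), and [Q(√105, √249):Q] = 4 (since 105, 249 are distinct squarefree integers > 1 with 26145 not a perfect square). To show equality we compute the minimal polynomial of γ. From γ = √105 + √249: γ^2 = 105 + 2√(26145) + 249 = 354 + 2√(26145), so γ^2 - 354 = 2√(26145); squaring, (γ^2 - 354)^2 = 4·26145, i.e. γ^4 - 708γ^2 + 125316 - 104580 = 0, i.e. γ^4 - 708γ^2 + 20736 = 0. So γ is a root of x^4 - 708x^2 + 20736. This polynomial is irreducible over Q: it has no rational root (each ±√105 ± √249 is irrational), and any factorization into two quadratics over Q would force √(26145) ∈ Q (pairing opposite roots) or √105, √249 ∈ Q (other pairings), all impossible. Hence [Q(γ):Q] = 4 = [Q(√105, √249):Q], so Q(γ) = Q(√105, √249).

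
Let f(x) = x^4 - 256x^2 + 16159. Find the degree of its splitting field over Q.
[K : Q] = 4

Solving the quadratic in x^2: x^2 = (256 ± √(256^2 - 4·16159))/2 = (256 ± √900)/2 = (256 ± 30)/2, giving x^2 = 143 or x^2 = 113. So f(x) = (x^2 - 143)(x^2 - 113) and the roots of f are ±√143, ±√113. Hence the splitting field is K = Q(√143, √113). Since 143 and 113 are distinct squarefree integers > 1, their product 16159 is not a perfect square, so √113 ∉ Q(√143). By the tower law [K:Q] = [Q(√143,√113):Q(√143)] · [Q(√143):Q] = 2 · 2 = 4.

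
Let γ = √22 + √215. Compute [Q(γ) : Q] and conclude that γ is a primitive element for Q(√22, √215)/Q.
[Q(γ) : Q] = 4 (equivalently, Q(γ) = Q(√22, √215))

Obviously Q(γ) ⊆ Q(√22, √215), and [Q(√22, √215):Q] = 4 (since 22, 215 are distinct squarefree integers > 1 with 4730 not a perfect square). To show equality we compute the minimal polynomial of γ. From γ = √22 + √215: γ^2 = 22 + 2√(4730) + 215 = 237 + 2√(4730), so γ^2 - 237 = 2√(4730); squaring, (γ^2 - 237)^2 = 4·4730, i.e. γ^4 - 474γ^2 + 56169 - 18920 = 0, i.e. γ^4 - 474γ^2 + 37249 = 0. So γ is a root of x^4 - 474x^2 + 37249. This polynomial is irreducible over Q: it has no rational root (each ±√22 ± √215 is irrational), and any factorization into two quadratics over Q would force √(4730) ∈ Q (pairing opposite roots) or √22, √215 ∈ Q (other pairings), all impossible. Hence [Q(γ):Q] = 4 = [Q(√22, √215):Q], so Q(γ) = Q(√22, √215).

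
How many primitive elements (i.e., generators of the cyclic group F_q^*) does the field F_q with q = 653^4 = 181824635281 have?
There are φ(181824635280) = 47745884160 primitive elements

F_q^* is cyclic of order q - 1 = 181824635280. A cyclic group of order m has exactly φ(m) generators. Here m = 181824635280 = 2^4 · 3 · 5 · 109 · 163 · 42641, so the number of primitive elements is φ(181824635280) = 47745884160.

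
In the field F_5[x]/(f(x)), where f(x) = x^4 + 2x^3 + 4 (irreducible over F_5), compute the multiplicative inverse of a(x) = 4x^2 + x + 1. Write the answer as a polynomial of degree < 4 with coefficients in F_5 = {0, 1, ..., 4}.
a(x)^(-1) ≡ 3x^3 + 4x^2 + 2x + 1 (mod f(x))

Since f is irreducible over F_5, F_5[x]/(f) is a field and a(x) ≠ 0 has an inverse. Apply the extended Euclidean algorithm to f(x) and a(x) in F_5[x]: f(x) = (4x^2 + 2x + 1)·a(x) + (2x + 3);  a(x) = (2x)·(2x + 3) + (1). The last nonzero remainder is the constant 1 = gcd(f, a) in F_5. Back-substituting through the division chain expresses 1 = s(x)·a(x) + t(x)·f(x) with s(x) ≡ 3x^3 + 4x^2 + 2x + 1 (mod f), so a(x)^(-1) ≡ s(x) = 3x^3 + 4x^2 + 2x + 1 (mod f). Check: (4x^2 + x + 1)·(3x^3 + 4x^2 + 2x + 1) = 2x^5 + 4x^4 + 3x + 1 ≡ 1 (mod x^4 + 2x^3 + 4).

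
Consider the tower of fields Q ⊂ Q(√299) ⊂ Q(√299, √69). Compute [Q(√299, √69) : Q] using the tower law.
[Q(√299, √69) : Q] = 4

[Q(√299):Q] = 2 (min poly x^2 - 299, irreducible since 299 is squarefree > 1). For the top step, suppose √69 ∈ Q(√299), say √69 = c + d√299 with c, d ∈ Q. Squaring: 69 = c^2 + 299d^2 + 2cd√299. Since √299 ∉ Q this forces 2cd = 0. If d = 0 then √69 = c ∈ Q, contradicting 69 squarefree > 1. If c = 0 then 69 = 299d^2, so 299·69 = (299d)^2 is a perfect square in Q — but 299·69 = 20631 is not a perfect square (since 299 and 69 are distinct squarefree integers). Contradiction. Hence √69 ∉ Q(√299), so x^2 - 69 stays irreducible over Q(√299) and [Q(√299, √69) : Q(√299)] = 2. By the tower law, [Q(√299, √69) : Q] = 2 · 2 = 4.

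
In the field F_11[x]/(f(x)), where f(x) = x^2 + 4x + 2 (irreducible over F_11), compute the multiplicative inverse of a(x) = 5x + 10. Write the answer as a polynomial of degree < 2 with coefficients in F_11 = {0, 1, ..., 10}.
a(x)^(-1) ≡ 10x + 9 (mod f(x))

Since f is irreducible over F_11, F_11[x]/(f) is a field and a(x) ≠ 0 has an inverse. Apply the extended Euclidean algorithm to f(x) and a(x) in F_11[x]: f(x) = (9x + 7)·a(x) + (9). The last nonzero remainder is the constant 9 = gcd(f, a) in F_11. Back-substituting through the division chain expresses 9 = s(x)·a(x) + t(x)·f(x) with s(x) ≡ 2x + 4 (mod f), so (2x + 4)·a(x) ≡ 9 (mod f). Multiplying by 9^(-1) ≡ 5 in F_11 gives a(x)^(-1) ≡ 5·(2x + 4) ≡ 10x + 9 (mod f). Check: (5x + 10)·(10x + 9) = 6x^2 + 2x + 2 ≡ 1 (mod x^2 + 4x + 2).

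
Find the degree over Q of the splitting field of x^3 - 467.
[K : Q] = 6

The roots of x^3 - 467 are ∛467, ω∛467, ω^2∛467 where ω = e^(2πi/3) is a primitive cube root of unity, so K = Q(∛467, ω). Now [Q(∛467):Q] = 3 (since 467 is not a perfect cube, x^3 - 467 is irreducible) and [Q(ω):Q] = 2. Both 2 and 3 divide [K:Q], and [K:Q] ≤ 3·2 = 6, so [K:Q] = 6. (Equivalently: Q(∛467) ⊂ R but ω ∉ R, so [K : Q(∛467)] = 2.)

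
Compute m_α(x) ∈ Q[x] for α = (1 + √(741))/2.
m_α(x) = x^2 - x - 185

From 2α - 1 = √(741), squaring gives (2α - 1)^2 = 741, i.e. 4α^2 - 4α + 1 = 741, so α^2 - α + (1 - 741)/4 = 0. Since 741 ≡ 1 (mod 4), (1 - 741)/4 = -185 ∈ Z. The polynomial x^2 - x - 185 has discriminant 1 - 4·(-185) = 741, which is not a perfect square in Q (d = 741 is squarefree and ≠ 1), so x^2 - x - 185 is irreducible over Q. It is the minimal polynomial of α.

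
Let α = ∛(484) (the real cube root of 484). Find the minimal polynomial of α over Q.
m_α(x) = x^3 - 484

α satisfies α^3 = 484, so x^3 - 484 annihilates α. By the rational root test, a rational root p/q (in lowest terms) of x^3 - 484 would satisfy p^3 = 484 q^3, forcing q = 1 and p^3 = 484; but 484 is not a perfect cube, contradiction. A monic cubic over Q with no rational root is irreducible (any nontrivial factorization would include a linear factor). Hence x^3 - 484 is the minimal polynomial of α, and in particular [Q(α):Q] = 3.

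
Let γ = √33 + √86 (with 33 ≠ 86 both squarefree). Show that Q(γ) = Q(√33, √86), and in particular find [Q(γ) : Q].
[Q(γ) : Q] = 4 (equivalently, Q(γ) = Q(√33, √86))

Obviously Q(γ) ⊆ Q(√33, √86), and [Q(√33, √86):Q] = 4 (since 33, 86 are distinct squarefree integers > 1 with 2838 not a perfect square). To show equality we compute the minimal polynomial of γ. From γ = √33 + √86: γ^2 = 33 + 2√(2838) + 86 = 119 + 2√(2838), so γ^2 - 119 = 2√(2838); squaring, (γ^2 - 119)^2 = 4·2838, i.e. γ^4 - 238γ^2 + 14161 - 11352 = 0, i.e. γ^4 - 238γ^2 + 2809 = 0. So γ is a root of x^4 - 238x^2 + 2809. This polynomial is irreducible over Q: it has no rational root (each ±√33 ± √86 is irrational), and any factorization into two quadratics over Q would force √(2838) ∈ Q (pairing opposite roots) or √33, √86 ∈ Q (other pairings), all impossible. Hence [Q(γ):Q] = 4 = [Q(√33, √86):Q], so Q(γ) = Q(√33, √86).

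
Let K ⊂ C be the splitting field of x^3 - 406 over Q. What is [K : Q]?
[K : Q] = 6

The roots of x^3 - 406 are ∛406, ω∛406, ω^2∛406 where ω = e^(2πi/3) is a primitive cube root of unity, so K = Q(∛406, ω). Now [Q(∛406):Q] = 3 (since 406 is not a perfect cube, x^3 - 406 is irreducible) and [Q(ω):Q] = 2. Both 2 and 3 divide [K:Q], and [K:Q] ≤ 3·2 = 6, so [K:Q] = 6. (Equivalently: Q(∛406) ⊂ R but ω ∉ R, so [K : Q(∛406)] = 2.)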